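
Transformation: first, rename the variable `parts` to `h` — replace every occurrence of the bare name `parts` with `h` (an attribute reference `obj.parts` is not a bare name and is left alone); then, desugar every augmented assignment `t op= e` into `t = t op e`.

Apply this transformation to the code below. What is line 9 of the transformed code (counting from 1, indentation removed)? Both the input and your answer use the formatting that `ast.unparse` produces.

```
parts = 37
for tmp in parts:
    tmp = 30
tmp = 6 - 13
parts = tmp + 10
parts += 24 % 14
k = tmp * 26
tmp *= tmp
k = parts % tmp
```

Transformed code:
h = 37
for tmp in h:
    tmp = 30
tmp = 6 - 13
h = tmp + 10
h = h + 24 % 14
k = tmp * 26
tmp = tmp * tmp
k = h % tmp

k = h % tmp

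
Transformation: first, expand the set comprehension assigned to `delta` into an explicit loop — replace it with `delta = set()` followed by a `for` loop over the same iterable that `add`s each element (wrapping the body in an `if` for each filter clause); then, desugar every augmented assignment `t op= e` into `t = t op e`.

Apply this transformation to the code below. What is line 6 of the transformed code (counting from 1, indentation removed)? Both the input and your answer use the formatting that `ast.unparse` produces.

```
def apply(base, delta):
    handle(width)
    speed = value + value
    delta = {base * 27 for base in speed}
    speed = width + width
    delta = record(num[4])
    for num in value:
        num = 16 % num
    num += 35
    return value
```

delta.add(base * 27)

Transformed code:
def apply(base, delta):
    handle(width)
    speed = value + value
    delta = set()
    for base in speed:
        delta.add(base * 27)
    speed = width + width
    delta = record(num[4])
    for num in value:
        num = 16 % num
    num = num + 35
    return value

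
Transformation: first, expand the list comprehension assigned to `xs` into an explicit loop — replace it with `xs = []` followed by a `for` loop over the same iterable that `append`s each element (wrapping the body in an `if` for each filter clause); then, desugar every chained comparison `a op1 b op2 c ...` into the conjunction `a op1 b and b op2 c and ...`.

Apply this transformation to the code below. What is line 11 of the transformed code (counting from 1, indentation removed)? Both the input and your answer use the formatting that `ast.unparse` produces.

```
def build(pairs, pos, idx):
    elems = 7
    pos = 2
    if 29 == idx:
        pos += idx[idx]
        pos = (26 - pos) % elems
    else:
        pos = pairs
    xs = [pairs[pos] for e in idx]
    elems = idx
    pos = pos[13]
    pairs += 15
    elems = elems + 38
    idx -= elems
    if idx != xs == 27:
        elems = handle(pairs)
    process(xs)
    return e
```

xs.append(pairs[pos])

Transformed code:
def build(pairs, pos, idx):
    elems = 7
    pos = 2
    if 29 == idx:
        pos += idx[idx]
        pos = (26 - pos) % elems
    else:
        pos = pairs
    xs = []
    for e in idx:
        xs.append(pairs[pos])
    elems = idx
    pos = pos[13]
    pairs += 15
    elems = elems + 38
    idx -= elems
    if idx != xs and xs == 27:
        elems = handle(pairs)
    process(xs)
    return e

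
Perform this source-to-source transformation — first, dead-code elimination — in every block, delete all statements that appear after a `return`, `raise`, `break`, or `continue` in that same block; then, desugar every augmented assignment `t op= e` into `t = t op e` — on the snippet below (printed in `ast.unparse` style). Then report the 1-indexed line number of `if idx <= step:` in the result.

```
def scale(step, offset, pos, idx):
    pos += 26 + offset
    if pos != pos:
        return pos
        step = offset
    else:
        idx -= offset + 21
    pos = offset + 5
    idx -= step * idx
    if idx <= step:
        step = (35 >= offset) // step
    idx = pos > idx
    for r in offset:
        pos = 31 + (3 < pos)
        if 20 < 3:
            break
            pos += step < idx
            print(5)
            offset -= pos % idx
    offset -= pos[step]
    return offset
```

Transformed code:
def scale(step, offset, pos, idx):
    pos = pos + (26 + offset)
    if pos != pos:
        return pos
    else:
        idx = idx - (offset + 21)
    pos = offset + 5
    idx = idx - step * idx
    if idx <= step:
        step = (35 >= offset) // step
    idx = pos > idx
    for r in offset:
        pos = 31 + (3 < pos)
        if 20 < 3:
            break
    offset = offset - pos[step]
    return offset

9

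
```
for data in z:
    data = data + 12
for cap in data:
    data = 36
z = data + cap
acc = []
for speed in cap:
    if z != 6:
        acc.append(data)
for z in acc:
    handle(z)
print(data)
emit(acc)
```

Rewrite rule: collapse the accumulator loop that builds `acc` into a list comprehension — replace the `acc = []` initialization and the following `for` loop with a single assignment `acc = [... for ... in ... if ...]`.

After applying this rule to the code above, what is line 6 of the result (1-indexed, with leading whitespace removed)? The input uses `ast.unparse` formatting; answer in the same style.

Transformed code:
for data in z:
    data = data + 12
for cap in data:
    data = 36
z = data + cap
acc = [data for speed in cap if z != 6]
for z in acc:
    handle(z)
print(data)
emit(acc)

acc = [data for speed in cap if z != 6]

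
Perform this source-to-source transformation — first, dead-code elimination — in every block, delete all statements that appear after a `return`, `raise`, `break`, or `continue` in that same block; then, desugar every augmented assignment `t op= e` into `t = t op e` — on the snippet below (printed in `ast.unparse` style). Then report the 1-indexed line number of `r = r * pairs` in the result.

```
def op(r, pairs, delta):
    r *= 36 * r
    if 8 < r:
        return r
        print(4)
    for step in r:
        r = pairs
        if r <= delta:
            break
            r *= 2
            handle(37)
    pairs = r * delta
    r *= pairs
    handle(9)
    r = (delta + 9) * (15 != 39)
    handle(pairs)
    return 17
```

10

Transformed code:
def op(r, pairs, delta):
    r = r * (36 * r)
    if 8 < r:
        return r
    for step in r:
        r = pairs
        if r <= delta:
            break
    pairs = r * delta
    r = r * pairs
    handle(9)
    r = (delta + 9) * (15 != 39)
    handle(pairs)
    return 17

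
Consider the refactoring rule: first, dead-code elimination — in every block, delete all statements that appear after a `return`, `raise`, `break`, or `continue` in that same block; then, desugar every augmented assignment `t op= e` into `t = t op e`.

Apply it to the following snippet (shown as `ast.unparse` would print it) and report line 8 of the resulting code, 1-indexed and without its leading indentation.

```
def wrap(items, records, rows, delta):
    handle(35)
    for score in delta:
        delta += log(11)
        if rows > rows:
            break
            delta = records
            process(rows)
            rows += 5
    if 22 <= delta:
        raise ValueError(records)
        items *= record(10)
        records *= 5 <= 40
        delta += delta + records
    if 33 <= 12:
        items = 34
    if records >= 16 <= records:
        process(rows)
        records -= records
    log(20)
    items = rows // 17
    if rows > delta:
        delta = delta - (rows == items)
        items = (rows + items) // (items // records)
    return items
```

raise ValueError(records)

Transformed code:
def wrap(items, records, rows, delta):
    handle(35)
    for score in delta:
        delta = delta + log(11)
        if rows > rows:
            break
    if 22 <= delta:
        raise ValueError(records)
    if 33 <= 12:
        items = 34
    if records >= 16 <= records:
        process(rows)
        records = records - records
    log(20)
    items = rows // 17
    if rows > delta:
        delta = delta - (rows == items)
        items = (rows + items) // (items // records)
    return items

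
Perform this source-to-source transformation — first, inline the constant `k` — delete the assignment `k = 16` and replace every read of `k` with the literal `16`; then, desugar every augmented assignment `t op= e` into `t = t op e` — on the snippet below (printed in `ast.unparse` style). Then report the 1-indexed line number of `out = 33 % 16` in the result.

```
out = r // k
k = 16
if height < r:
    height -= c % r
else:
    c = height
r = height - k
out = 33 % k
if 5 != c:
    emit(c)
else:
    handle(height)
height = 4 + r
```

7

Transformed code:
out = r // 16
if height < r:
    height = height - c % r
else:
    c = height
r = height - 16
out = 33 % 16
if 5 != c:
    emit(c)
else:
    handle(height)
height = 4 + r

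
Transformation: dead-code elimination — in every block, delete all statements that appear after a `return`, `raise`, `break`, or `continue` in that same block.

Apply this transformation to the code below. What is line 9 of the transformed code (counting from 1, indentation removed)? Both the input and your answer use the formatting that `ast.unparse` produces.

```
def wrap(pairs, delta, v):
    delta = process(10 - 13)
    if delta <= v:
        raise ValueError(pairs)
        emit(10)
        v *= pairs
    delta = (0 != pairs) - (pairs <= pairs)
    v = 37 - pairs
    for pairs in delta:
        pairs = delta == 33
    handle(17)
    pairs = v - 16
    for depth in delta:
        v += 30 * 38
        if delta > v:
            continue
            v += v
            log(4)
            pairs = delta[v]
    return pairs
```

handle(17)

Transformed code:
def wrap(pairs, delta, v):
    delta = process(10 - 13)
    if delta <= v:
        raise ValueError(pairs)
    delta = (0 != pairs) - (pairs <= pairs)
    v = 37 - pairs
    for pairs in delta:
        pairs = delta == 33
    handle(17)
    pairs = v - 16
    for depth in delta:
        v += 30 * 38
        if delta > v:
            continue
    return pairs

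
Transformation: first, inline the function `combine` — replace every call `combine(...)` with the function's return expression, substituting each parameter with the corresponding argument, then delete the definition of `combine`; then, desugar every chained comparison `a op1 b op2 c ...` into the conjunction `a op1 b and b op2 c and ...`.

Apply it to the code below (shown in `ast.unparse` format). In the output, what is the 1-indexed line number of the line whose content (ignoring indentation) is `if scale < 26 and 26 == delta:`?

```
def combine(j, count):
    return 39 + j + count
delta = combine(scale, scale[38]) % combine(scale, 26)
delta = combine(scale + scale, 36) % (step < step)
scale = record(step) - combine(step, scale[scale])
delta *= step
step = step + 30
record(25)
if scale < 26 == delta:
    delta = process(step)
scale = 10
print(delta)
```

7

Transformed code:
delta = (39 + scale + scale[38]) % (39 + scale + 26)
delta = (39 + (scale + scale) + 36) % (step < step)
scale = record(step) - (39 + step + scale[scale])
delta *= step
step = step + 30
record(25)
if scale < 26 and 26 == delta:
    delta = process(step)
scale = 10
print(delta)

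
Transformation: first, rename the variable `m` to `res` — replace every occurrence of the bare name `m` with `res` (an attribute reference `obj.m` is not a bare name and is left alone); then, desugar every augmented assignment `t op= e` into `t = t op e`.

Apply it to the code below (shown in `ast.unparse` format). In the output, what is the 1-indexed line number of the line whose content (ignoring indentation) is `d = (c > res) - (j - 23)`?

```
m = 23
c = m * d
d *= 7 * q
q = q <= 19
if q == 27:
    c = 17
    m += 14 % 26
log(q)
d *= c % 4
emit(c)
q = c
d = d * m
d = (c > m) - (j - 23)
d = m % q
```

13

Transformed code:
res = 23
c = res * d
d = d * (7 * q)
q = q <= 19
if q == 27:
    c = 17
    res = res + 14 % 26
log(q)
d = d * (c % 4)
emit(c)
q = c
d = d * res
d = (c > res) - (j - 23)
d = res % q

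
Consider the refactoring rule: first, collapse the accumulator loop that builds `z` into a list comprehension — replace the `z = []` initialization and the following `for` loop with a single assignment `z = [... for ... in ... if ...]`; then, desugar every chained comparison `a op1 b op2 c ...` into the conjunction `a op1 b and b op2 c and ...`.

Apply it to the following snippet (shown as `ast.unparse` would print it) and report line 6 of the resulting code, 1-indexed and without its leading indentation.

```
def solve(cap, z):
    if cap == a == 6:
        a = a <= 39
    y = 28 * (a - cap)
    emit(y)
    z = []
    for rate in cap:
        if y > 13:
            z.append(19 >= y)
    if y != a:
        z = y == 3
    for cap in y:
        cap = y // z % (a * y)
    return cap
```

Transformed code:
def solve(cap, z):
    if cap == a and a == 6:
        a = a <= 39
    y = 28 * (a - cap)
    emit(y)
    z = [19 >= y for rate in cap if y > 13]
    if y != a:
        z = y == 3
    for cap in y:
        cap = y // z % (a * y)
    return cap

z = [19 >= y for rate in cap if y > 13]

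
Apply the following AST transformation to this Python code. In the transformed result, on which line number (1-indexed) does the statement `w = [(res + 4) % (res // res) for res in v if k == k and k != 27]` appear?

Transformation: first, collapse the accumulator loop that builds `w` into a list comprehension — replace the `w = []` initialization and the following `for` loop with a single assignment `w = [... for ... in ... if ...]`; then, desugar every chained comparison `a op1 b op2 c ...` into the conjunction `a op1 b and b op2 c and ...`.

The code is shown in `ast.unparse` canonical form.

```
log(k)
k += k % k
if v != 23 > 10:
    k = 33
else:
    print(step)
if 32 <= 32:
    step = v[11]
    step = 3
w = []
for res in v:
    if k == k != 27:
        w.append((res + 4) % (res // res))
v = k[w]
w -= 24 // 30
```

10

Transformed code:
log(k)
k += k % k
if v != 23 and 23 > 10:
    k = 33
else:
    print(step)
if 32 <= 32:
    step = v[11]
    step = 3
w = [(res + 4) % (res // res) for res in v if k == k and k != 27]
v = k[w]
w -= 24 // 30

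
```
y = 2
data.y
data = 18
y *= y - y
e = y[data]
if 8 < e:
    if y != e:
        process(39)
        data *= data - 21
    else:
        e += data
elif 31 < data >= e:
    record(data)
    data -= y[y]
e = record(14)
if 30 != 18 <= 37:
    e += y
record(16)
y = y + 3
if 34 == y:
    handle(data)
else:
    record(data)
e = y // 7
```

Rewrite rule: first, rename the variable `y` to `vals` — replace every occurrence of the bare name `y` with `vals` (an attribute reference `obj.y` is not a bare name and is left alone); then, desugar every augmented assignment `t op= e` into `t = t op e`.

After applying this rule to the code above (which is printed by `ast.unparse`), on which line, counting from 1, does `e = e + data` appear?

Transformed code:
vals = 2
data.y
data = 18
vals = vals * (vals - vals)
e = vals[data]
if 8 < e:
    if vals != e:
        process(39)
        data = data * (data - 21)
    else:
        e = e + data
elif 31 < data >= e:
    record(data)
    data = data - vals[vals]
e = record(14)
if 30 != 18 <= 37:
    e = e + vals
record(16)
vals = vals + 3
if 34 == vals:
    handle(data)
else:
    record(data)
e = vals // 7

11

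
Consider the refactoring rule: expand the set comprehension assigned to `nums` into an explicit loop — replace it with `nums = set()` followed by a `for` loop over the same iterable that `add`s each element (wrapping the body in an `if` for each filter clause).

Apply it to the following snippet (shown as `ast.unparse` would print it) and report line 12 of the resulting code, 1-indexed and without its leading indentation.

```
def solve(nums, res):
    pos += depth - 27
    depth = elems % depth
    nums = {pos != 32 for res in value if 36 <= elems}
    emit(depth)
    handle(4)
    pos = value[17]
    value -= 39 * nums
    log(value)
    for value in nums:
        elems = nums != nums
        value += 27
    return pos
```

Transformed code:
def solve(nums, res):
    pos += depth - 27
    depth = elems % depth
    nums = set()
    for res in value:
        if 36 <= elems:
            nums.add(pos != 32)
    emit(depth)
    handle(4)
    pos = value[17]
    value -= 39 * nums
    log(value)
    for value in nums:
        elems = nums != nums
        value += 27
    return pos

log(value)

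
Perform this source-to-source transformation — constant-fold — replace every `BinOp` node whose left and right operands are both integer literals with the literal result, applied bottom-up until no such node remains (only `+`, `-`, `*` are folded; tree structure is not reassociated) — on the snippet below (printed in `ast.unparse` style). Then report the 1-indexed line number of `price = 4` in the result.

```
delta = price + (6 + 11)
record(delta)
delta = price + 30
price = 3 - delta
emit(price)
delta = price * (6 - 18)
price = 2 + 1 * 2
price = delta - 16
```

Transformed code:
delta = price + 17
record(delta)
delta = price + 30
price = 3 - delta
emit(price)
delta = price * -12
price = 4
price = delta - 16

7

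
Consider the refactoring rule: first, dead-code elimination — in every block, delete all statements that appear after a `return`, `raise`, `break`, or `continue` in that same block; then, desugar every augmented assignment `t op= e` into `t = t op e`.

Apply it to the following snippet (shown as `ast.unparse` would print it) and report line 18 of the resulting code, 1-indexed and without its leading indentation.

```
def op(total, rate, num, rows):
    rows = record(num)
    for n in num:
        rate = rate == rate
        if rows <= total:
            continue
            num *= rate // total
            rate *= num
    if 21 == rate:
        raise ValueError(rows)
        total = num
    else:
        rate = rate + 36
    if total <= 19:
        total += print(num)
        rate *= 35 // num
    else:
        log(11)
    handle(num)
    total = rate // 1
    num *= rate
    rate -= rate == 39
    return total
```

num = num * rate

Transformed code:
def op(total, rate, num, rows):
    rows = record(num)
    for n in num:
        rate = rate == rate
        if rows <= total:
            continue
    if 21 == rate:
        raise ValueError(rows)
    else:
        rate = rate + 36
    if total <= 19:
        total = total + print(num)
        rate = rate * (35 // num)
    else:
        log(11)
    handle(num)
    total = rate // 1
    num = num * rate
    rate = rate - (rate == 39)
    return total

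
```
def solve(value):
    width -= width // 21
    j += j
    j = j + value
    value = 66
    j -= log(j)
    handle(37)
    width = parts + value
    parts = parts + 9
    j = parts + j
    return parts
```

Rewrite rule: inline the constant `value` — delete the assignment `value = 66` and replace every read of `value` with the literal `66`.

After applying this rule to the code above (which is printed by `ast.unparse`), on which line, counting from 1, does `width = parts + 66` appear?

Transformed code:
def solve(value):
    width -= width // 21
    j += j
    j = j + 66
    j -= log(j)
    handle(37)
    width = parts + 66
    parts = parts + 9
    j = parts + j
    return parts

7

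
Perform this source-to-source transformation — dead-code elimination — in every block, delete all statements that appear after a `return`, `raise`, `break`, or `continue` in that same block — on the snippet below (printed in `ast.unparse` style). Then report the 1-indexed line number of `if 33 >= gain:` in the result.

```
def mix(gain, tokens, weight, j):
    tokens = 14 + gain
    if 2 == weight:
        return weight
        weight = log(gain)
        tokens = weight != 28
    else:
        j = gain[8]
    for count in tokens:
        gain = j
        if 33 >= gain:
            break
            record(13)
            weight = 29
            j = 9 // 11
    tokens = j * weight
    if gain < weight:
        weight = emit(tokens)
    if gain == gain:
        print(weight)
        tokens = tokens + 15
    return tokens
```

9

Transformed code:
def mix(gain, tokens, weight, j):
    tokens = 14 + gain
    if 2 == weight:
        return weight
    else:
        j = gain[8]
    for count in tokens:
        gain = j
        if 33 >= gain:
            break
    tokens = j * weight
    if gain < weight:
        weight = emit(tokens)
    if gain == gain:
        print(weight)
        tokens = tokens + 15
    return tokens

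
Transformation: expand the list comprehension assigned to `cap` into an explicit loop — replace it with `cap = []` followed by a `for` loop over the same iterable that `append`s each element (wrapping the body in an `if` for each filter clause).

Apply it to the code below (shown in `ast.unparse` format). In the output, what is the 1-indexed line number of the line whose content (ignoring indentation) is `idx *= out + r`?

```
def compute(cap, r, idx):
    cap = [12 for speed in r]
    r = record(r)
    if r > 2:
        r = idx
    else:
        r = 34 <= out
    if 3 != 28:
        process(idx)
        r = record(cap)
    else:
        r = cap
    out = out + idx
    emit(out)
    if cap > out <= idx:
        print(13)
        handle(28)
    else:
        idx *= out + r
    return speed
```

Transformed code:
def compute(cap, r, idx):
    cap = []
    for speed in r:
        cap.append(12)
    r = record(r)
    if r > 2:
        r = idx
    else:
        r = 34 <= out
    if 3 != 28:
        process(idx)
        r = record(cap)
    else:
        r = cap
    out = out + idx
    emit(out)
    if cap > out <= idx:
        print(13)
        handle(28)
    else:
        idx *= out + r
    return speed

21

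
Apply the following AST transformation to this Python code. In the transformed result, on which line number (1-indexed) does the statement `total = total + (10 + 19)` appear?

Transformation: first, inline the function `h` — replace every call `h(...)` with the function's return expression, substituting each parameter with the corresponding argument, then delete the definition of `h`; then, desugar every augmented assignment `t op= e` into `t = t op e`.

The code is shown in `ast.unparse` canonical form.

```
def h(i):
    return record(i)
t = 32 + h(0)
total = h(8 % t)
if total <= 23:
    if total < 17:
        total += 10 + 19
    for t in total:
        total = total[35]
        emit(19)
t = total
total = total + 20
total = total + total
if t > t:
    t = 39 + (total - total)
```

Transformed code:
t = 32 + record(0)
total = record(8 % t)
if total <= 23:
    if total < 17:
        total = total + (10 + 19)
    for t in total:
        total = total[35]
        emit(19)
t = total
total = total + 20
total = total + total
if t > t:
    t = 39 + (total - total)

5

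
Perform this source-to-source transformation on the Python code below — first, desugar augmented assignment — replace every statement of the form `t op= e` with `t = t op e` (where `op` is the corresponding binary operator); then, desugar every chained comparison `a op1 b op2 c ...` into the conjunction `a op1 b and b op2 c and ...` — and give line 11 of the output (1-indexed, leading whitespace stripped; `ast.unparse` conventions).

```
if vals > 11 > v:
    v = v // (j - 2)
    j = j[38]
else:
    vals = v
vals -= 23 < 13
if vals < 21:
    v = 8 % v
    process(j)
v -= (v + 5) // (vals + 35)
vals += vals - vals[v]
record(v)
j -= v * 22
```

Transformed code:
if vals > 11 and 11 > v:
    v = v // (j - 2)
    j = j[38]
else:
    vals = v
vals = vals - (23 < 13)
if vals < 21:
    v = 8 % v
    process(j)
v = v - (v + 5) // (vals + 35)
vals = vals + (vals - vals[v])
record(v)
j = j - v * 22

vals = vals + (vals - vals[v])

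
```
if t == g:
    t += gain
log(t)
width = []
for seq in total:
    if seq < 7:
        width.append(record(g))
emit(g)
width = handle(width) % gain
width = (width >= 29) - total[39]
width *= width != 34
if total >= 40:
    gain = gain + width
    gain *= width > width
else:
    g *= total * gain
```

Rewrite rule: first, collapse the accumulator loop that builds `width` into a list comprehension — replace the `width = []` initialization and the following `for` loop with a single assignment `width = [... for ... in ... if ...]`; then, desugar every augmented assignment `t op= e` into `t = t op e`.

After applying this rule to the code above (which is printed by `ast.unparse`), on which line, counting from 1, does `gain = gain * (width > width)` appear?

Transformed code:
if t == g:
    t = t + gain
log(t)
width = [record(g) for seq in total if seq < 7]
emit(g)
width = handle(width) % gain
width = (width >= 29) - total[39]
width = width * (width != 34)
if total >= 40:
    gain = gain + width
    gain = gain * (width > width)
else:
    g = g * (total * gain)

11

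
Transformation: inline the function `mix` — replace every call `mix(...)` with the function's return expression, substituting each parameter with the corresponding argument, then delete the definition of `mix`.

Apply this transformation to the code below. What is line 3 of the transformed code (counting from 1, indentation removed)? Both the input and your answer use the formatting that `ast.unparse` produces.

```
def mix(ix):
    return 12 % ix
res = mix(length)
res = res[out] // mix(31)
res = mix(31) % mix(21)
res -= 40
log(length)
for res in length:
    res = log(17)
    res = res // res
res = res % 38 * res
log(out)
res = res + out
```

res = 12 % 31 % (12 % 21)

Transformed code:
res = 12 % length
res = res[out] // (12 % 31)
res = 12 % 31 % (12 % 21)
res -= 40
log(length)
for res in length:
    res = log(17)
    res = res // res
res = res % 38 * res
log(out)
res = res + out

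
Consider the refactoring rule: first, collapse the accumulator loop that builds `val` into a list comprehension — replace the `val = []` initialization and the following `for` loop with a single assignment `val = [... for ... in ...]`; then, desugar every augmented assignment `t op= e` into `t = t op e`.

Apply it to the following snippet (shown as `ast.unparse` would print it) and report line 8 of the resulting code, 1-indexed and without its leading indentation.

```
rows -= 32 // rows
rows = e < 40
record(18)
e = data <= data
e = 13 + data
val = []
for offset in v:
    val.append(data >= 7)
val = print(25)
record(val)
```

Transformed code:
rows = rows - 32 // rows
rows = e < 40
record(18)
e = data <= data
e = 13 + data
val = [data >= 7 for offset in v]
val = print(25)
record(val)

record(val)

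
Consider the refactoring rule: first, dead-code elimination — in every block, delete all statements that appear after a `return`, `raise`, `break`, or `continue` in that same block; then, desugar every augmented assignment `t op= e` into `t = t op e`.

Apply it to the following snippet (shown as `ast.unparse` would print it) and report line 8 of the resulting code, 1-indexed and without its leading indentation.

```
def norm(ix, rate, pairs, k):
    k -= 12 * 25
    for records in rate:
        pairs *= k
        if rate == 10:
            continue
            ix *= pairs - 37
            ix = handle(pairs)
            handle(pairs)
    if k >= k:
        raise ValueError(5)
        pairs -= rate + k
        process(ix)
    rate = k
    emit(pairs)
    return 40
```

raise ValueError(5)

Transformed code:
def norm(ix, rate, pairs, k):
    k = k - 12 * 25
    for records in rate:
        pairs = pairs * k
        if rate == 10:
            continue
    if k >= k:
        raise ValueError(5)
    rate = k
    emit(pairs)
    return 40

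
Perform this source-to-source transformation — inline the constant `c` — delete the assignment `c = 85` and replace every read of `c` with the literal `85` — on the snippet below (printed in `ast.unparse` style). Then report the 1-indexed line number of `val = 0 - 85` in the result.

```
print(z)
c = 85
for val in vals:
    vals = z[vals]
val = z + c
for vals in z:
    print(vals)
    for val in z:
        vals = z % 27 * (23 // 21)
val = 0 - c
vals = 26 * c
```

Transformed code:
print(z)
for val in vals:
    vals = z[vals]
val = z + 85
for vals in z:
    print(vals)
    for val in z:
        vals = z % 27 * (23 // 21)
val = 0 - 85
vals = 26 * 85

9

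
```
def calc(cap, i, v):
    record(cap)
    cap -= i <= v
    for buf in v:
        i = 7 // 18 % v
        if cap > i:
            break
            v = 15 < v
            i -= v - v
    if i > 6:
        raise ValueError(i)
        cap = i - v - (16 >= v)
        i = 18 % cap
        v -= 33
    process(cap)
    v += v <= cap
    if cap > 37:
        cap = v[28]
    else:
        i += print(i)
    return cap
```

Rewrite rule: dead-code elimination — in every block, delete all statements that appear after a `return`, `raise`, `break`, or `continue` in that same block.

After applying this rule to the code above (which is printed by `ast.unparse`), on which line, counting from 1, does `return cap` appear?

16

Transformed code:
def calc(cap, i, v):
    record(cap)
    cap -= i <= v
    for buf in v:
        i = 7 // 18 % v
        if cap > i:
            break
    if i > 6:
        raise ValueError(i)
    process(cap)
    v += v <= cap
    if cap > 37:
        cap = v[28]
    else:
        i += print(i)
    return cap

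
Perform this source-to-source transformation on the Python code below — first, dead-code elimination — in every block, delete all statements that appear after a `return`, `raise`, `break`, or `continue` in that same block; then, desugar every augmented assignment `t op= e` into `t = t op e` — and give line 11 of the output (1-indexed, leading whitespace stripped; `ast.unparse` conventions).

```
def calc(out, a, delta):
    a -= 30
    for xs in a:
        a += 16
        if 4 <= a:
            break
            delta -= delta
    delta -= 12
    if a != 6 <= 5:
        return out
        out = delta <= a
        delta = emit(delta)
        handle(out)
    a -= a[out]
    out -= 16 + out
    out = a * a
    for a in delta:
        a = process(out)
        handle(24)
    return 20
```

Transformed code:
def calc(out, a, delta):
    a = a - 30
    for xs in a:
        a = a + 16
        if 4 <= a:
            break
    delta = delta - 12
    if a != 6 <= 5:
        return out
    a = a - a[out]
    out = out - (16 + out)
    out = a * a
    for a in delta:
        a = process(out)
        handle(24)
    return 20

out = out - (16 + out)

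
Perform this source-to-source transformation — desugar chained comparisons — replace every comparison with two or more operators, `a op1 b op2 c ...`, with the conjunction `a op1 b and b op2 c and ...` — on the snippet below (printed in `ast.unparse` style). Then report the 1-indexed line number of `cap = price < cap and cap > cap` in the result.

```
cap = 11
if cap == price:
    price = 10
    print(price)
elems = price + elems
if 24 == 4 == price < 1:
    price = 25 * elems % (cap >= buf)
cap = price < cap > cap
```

8

Transformed code:
cap = 11
if cap == price:
    price = 10
    print(price)
elems = price + elems
if 24 == 4 and 4 == price and (price < 1):
    price = 25 * elems % (cap >= buf)
cap = price < cap and cap > cap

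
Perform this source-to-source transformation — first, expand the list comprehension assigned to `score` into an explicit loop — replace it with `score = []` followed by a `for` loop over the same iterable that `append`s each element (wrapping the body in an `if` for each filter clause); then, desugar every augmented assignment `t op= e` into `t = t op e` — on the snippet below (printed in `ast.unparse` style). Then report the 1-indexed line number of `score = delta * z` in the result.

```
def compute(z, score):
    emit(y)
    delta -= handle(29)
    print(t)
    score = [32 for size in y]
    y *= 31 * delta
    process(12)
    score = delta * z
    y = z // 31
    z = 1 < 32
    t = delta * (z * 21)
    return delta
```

Transformed code:
def compute(z, score):
    emit(y)
    delta = delta - handle(29)
    print(t)
    score = []
    for size in y:
        score.append(32)
    y = y * (31 * delta)
    process(12)
    score = delta * z
    y = z // 31
    z = 1 < 32
    t = delta * (z * 21)
    return delta

10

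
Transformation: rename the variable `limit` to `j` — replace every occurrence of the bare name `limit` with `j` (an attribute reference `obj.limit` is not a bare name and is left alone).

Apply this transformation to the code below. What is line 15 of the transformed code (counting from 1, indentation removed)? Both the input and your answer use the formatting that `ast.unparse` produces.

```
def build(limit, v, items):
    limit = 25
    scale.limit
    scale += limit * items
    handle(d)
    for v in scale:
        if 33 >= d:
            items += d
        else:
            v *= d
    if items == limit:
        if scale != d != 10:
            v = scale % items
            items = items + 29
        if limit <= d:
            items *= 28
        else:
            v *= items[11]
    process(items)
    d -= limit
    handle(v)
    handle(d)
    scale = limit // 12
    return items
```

if j <= d:

Transformed code:
def build(j, v, items):
    j = 25
    scale.limit
    scale += j * items
    handle(d)
    for v in scale:
        if 33 >= d:
            items += d
        else:
            v *= d
    if items == j:
        if scale != d != 10:
            v = scale % items
            items = items + 29
        if j <= d:
            items *= 28
        else:
            v *= items[11]
    process(items)
    d -= j
    handle(v)
    handle(d)
    scale = j // 12
    return items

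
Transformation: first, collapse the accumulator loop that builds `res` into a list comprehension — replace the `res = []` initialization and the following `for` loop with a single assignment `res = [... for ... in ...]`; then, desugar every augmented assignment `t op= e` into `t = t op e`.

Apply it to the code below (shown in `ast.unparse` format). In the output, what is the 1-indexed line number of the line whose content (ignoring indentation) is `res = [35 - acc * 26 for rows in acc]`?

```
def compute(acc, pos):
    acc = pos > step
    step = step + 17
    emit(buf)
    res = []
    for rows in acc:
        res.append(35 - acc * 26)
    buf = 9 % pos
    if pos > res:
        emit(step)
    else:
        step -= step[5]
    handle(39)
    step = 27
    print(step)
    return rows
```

5

Transformed code:
def compute(acc, pos):
    acc = pos > step
    step = step + 17
    emit(buf)
    res = [35 - acc * 26 for rows in acc]
    buf = 9 % pos
    if pos > res:
        emit(step)
    else:
        step = step - step[5]
    handle(39)
    step = 27
    print(step)
    return rows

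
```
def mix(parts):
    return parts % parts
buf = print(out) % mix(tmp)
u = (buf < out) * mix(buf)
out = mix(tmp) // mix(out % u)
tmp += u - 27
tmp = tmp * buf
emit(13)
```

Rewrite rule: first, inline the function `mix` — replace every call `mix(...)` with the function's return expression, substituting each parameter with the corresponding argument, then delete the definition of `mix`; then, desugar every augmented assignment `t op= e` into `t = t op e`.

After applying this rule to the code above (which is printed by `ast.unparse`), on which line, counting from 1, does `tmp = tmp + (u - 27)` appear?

4

Transformed code:
buf = print(out) % (tmp % tmp)
u = (buf < out) * (buf % buf)
out = tmp % tmp // (out % u % (out % u))
tmp = tmp + (u - 27)
tmp = tmp * buf
emit(13)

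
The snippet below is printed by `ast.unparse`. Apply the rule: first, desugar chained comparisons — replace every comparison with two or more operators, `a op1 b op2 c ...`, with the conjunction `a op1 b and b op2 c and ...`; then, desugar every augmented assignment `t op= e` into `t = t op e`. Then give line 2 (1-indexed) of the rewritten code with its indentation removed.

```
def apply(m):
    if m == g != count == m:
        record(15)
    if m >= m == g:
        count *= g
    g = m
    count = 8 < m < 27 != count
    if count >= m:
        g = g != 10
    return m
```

Transformed code:
def apply(m):
    if m == g and g != count and (count == m):
        record(15)
    if m >= m and m == g:
        count = count * g
    g = m
    count = 8 < m and m < 27 and (27 != count)
    if count >= m:
        g = g != 10
    return m

if m == g and g != count and (count == m):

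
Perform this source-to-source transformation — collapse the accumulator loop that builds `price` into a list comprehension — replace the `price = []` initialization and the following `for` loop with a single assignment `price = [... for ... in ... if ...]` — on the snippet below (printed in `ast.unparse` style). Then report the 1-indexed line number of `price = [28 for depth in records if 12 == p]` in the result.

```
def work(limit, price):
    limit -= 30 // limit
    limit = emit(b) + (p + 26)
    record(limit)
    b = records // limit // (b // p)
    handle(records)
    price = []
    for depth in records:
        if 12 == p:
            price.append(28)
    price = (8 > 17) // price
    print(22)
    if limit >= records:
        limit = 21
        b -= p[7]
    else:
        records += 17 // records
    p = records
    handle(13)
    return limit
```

7

Transformed code:
def work(limit, price):
    limit -= 30 // limit
    limit = emit(b) + (p + 26)
    record(limit)
    b = records // limit // (b // p)
    handle(records)
    price = [28 for depth in records if 12 == p]
    price = (8 > 17) // price
    print(22)
    if limit >= records:
        limit = 21
        b -= p[7]
    else:
        records += 17 // records
    p = records
    handle(13)
    return limit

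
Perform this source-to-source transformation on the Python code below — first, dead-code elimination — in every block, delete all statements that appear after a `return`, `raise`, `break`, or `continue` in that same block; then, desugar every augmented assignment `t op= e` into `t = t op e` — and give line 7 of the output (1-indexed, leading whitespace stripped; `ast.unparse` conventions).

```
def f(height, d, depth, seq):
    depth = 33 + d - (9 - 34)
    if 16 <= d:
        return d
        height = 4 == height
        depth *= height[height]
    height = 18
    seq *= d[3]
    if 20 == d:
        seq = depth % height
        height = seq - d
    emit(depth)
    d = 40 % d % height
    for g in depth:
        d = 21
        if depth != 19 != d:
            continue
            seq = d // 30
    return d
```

if 20 == d:

Transformed code:
def f(height, d, depth, seq):
    depth = 33 + d - (9 - 34)
    if 16 <= d:
        return d
    height = 18
    seq = seq * d[3]
    if 20 == d:
        seq = depth % height
        height = seq - d
    emit(depth)
    d = 40 % d % height
    for g in depth:
        d = 21
        if depth != 19 != d:
            continue
    return d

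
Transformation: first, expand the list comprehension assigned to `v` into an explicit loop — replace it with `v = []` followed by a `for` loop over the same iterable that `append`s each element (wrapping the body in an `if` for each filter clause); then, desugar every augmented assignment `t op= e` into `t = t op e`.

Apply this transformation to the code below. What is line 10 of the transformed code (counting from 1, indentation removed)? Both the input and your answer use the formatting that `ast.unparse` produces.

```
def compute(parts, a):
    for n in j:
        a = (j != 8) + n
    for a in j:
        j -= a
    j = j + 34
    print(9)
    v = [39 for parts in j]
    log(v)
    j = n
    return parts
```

v.append(39)

Transformed code:
def compute(parts, a):
    for n in j:
        a = (j != 8) + n
    for a in j:
        j = j - a
    j = j + 34
    print(9)
    v = []
    for parts in j:
        v.append(39)
    log(v)
    j = n
    return parts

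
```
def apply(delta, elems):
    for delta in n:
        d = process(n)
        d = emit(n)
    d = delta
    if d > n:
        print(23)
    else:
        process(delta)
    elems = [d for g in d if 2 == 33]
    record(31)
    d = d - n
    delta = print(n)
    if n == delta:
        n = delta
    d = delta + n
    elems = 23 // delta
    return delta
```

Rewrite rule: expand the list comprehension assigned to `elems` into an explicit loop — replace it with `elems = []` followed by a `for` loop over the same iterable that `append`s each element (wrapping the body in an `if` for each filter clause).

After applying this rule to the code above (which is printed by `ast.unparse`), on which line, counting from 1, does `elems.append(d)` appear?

13

Transformed code:
def apply(delta, elems):
    for delta in n:
        d = process(n)
        d = emit(n)
    d = delta
    if d > n:
        print(23)
    else:
        process(delta)
    elems = []
    for g in d:
        if 2 == 33:
            elems.append(d)
    record(31)
    d = d - n
    delta = print(n)
    if n == delta:
        n = delta
    d = delta + n
    elems = 23 // delta
    return delta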